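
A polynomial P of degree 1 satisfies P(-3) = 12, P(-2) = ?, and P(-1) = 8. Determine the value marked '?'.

10

The 2 known points determine the degree-1 polynomial uniquely.
Write P(s) = as + b. Substituting each data point gives a linear system:
  -3a + b = 12
  -a + b = 8
Solving the system yields a = -2, b = 6.
So P(s) = -2s + 6.
Then P(-2) = 10.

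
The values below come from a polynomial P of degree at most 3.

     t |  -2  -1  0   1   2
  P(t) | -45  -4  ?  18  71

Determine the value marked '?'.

5

On equispaced nodes a degree-3 polynomial has vanishing fourth forward difference, so
  P(-2) - 4·P(-1) + 6·P(0) - 4·P(1) + P(2) = 0.
Substituting the known values and solving for P(0):
  6·P(0) = 30
  P(0) = 5.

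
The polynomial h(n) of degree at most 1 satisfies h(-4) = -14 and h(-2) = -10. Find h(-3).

Using the Lagrange interpolation formula with nodes -4, -2:
  L_0(n) = (n + 2) / -2
  L_1(n) = (n + 4) / 2
Then h(n) = -14·L_0(n) - 10·L_1(n).
Expanding and collecting terms gives h(n) = 2n - 6.
Evaluating at n = -3: h(-3) = -12.

-12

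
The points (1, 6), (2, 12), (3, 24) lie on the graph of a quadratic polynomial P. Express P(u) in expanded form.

P(u) = 3u^2 - 3u + 6

Write P(u) = au^2 + bu + c. Substituting each data point gives a linear system:
  a + b + c = 6
  4a + 2b + c = 12
  9a + 3b + c = 24
Solving the system yields a = 3, b = -3, c = 6.
So P(u) = 3u² - 3u + 6.
Check: P(3) = 24. ✓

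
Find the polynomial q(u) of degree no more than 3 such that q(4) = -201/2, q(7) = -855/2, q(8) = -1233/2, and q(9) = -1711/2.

q(u) = -u^3 - u^2 - 5u - 1/2

Write q(u) = au^3 + bu^2 + cu + d. Substituting each data point gives a linear system:
  64a + 16b + 4c + d = -201/2
  343a + 49b + 7c + d = -855/2
  512a + 64b + 8c + d = -1233/2
  729a + 81b + 9c + d = -1711/2
Solving the system yields a = -1, b = -1, c = -5, d = -1/2.
So q(u) = -u^3 - u^2 - 5u - 1/2.
Check: q(7) = -855/2. ✓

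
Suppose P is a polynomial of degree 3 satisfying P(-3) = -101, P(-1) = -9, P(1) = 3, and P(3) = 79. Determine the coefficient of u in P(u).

Write P(u) = au^3 + bu^2 + cu + d. Substituting each data point gives a linear system:
  -27a + 9b - 3c + d = -101
  -a + b - c + d = -9
  a + b + c + d = 3
  27a + 9b + 3c + d = 79
Solving the system yields a = 3, b = -1, c = 3, d = -2.
So P(u) = 3u³ - u² + 3u - 2.
The coefficient of u is 3.

3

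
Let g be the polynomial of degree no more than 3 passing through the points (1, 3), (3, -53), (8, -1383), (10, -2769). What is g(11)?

-3717

Write g(n) = an^3 + bn^2 + cn + d. Substituting each data point gives a linear system:
  a + b + c + d = 3
  27a + 9b + 3c + d = -53
  512a + 64b + 8c + d = -1383
  1000a + 100b + 10c + d = -2769
Solving the system yields a = -3, b = 2, c = 3, d = 1.
So g(n) = -3n^3 + 2n^2 + 3n + 1.
Then g(11) = -3717.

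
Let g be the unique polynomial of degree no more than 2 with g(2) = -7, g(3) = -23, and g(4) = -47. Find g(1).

Write g(s) = as^2 + bs + c. Substituting each data point gives a linear system:
  4a + 2b + c = -7
  9a + 3b + c = -23
  16a + 4b + c = -47
Solving the system yields a = -4, b = 4, c = 1.
So g(s) = -4s^2 + 4s + 1.
Then g(1) = 1.

1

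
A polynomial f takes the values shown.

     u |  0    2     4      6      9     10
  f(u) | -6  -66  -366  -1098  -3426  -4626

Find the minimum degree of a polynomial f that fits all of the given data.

Divided differences on the nodes 0, 2, 4, 6, 9, 10:
  order 0: -6  -66  -366  -1098  -3426  -4626
  order 1: -30  -150  -366  -776  -1200
  order 2: -30  -54  -82  -106
  order 3: -4  -4  -4
  order 4: 0  0
  order 5: 0
The order-3 divided differences are all -4 (nonzero) and every higher order vanishes, so the data lies on a polynomial of degree exactly 3.

3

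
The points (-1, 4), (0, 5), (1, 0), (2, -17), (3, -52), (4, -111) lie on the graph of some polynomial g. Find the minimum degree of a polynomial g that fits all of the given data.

3

Forward differences of the values at n = -1, 0, 1, 2, 3, 4:
  g  : 4  5  0  -17  -52  -111
  Δ  : 1  -5  -17  -35  -59
  Δ^2: -6  -12  -18  -24
  Δ^3: -6  -6  -6
  Δ^4: 0  0
  Δ^5: 0
The third differences are constant (-6) and nonzero, while all higher differences vanish, so the minimal degree is 3.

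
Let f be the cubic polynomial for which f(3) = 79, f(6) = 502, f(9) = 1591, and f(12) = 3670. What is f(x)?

f(x) = 2x^3 + x^2 + 6x - 2

Write f(x) = ax^3 + bx^2 + cx + d. Substituting each data point gives a linear system:
  27a + 9b + 3c + d = 79
  216a + 36b + 6c + d = 502
  729a + 81b + 9c + d = 1591
  1728a + 144b + 12c + d = 3670
Solving the system yields a = 2, b = 1, c = 6, d = -2.
So f(x) = 2x^3 + x^2 + 6x - 2.
Check: f(6) = 502. ✓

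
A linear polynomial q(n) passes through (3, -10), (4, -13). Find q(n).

Write q(n) = an + b. Substituting each data point gives a linear system:
  3a + b = -10
  4a + b = -13
Solving the system yields a = -3, b = -1.
So q(n) = -3n - 1.
Check: q(4) = -13. ✓

q(n) = -3n - 1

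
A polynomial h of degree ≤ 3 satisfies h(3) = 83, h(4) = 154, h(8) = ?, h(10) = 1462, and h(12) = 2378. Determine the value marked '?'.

The 4 known points determine the degree-3 polynomial uniquely.
Write h(t) = at^3 + bt^2 + ct + d. Substituting each data point gives a linear system:
  27a + 9b + 3c + d = 83
  64a + 16b + 4c + d = 154
  1000a + 100b + 10c + d = 1462
  1728a + 144b + 12c + d = 2378
Solving the system yields a = 1, b = 4, c = 6, d = 2.
So h(t) = t^3 + 4t^2 + 6t + 2.
Then h(8) = 818.

818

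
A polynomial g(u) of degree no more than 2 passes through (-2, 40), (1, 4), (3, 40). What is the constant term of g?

4

Write g(u) = au^2 + bu + c. Substituting each data point gives a linear system:
  4a - 2b + c = 40
  a + b + c = 4
  9a + 3b + c = 40
Solving the system yields a = 6, b = -6, c = 4.
So g(u) = 6u^2 - 6u + 4.
The constant term is 4.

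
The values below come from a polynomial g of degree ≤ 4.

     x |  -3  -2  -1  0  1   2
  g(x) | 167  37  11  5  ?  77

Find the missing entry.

7

On equispaced nodes a degree-4 polynomial has vanishing fifth forward difference, so
  - g(-3) + 5·g(-2) - 10·g(-1) + 10·g(0) - 5·g(1) + g(2) = 0.
Substituting the known values and solving for g(1):
  -5·g(1) = -35
  g(1) = 7.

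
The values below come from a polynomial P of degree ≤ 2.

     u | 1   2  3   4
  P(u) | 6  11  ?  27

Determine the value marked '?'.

On equispaced nodes a degree-2 polynomial has vanishing third forward difference, so
  - P(1) + 3·P(2) - 3·P(3) + P(4) = 0.
Substituting the known values and solving for P(3):
  -3·P(3) = -54
  P(3) = 18.

18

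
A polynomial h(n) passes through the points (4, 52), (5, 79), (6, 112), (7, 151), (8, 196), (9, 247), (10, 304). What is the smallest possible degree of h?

Forward differences of the values at n = 4, 5, 6, 7, 8, 9, 10:
  h  : 52  79  112  151  196  247  304
  Δ  : 27  33  39  45  51  57
  Δ^2: 6  6  6  6  6
  Δ^3: 0  0  0  0
  Δ^4: 0  0  0
  Δ^5: 0  0
  Δ^6: 0
The second differences are constant (6) and nonzero, while all higher differences vanish, so the minimal degree is 2.

2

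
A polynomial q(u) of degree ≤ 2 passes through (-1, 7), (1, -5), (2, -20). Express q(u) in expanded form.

q(u) = -3u^2 - 6u + 4

Write q(u) = au^2 + bu + c. Substituting each data point gives a linear system:
  a - b + c = 7
  a + b + c = -5
  4a + 2b + c = -20
Solving the system yields a = -3, b = -6, c = 4.
So q(u) = -3u^2 - 6u + 4.
Check: q(-1) = 7. ✓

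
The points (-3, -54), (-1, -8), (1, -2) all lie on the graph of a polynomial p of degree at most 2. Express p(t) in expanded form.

p(t) = -5t^2 + 3t

Write p(t) = at^2 + bt + c. Substituting each data point gives a linear system:
  9a - 3b + c = -54
  a - b + c = -8
  a + b + c = -2
Solving the system yields a = -5, b = 3, c = 0.
So p(t) = -5t^2 + 3t.
Check: p(-3) = -54. ✓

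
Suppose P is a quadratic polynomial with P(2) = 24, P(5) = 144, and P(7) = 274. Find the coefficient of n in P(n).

Write P(n) = an^2 + bn + c. Substituting each data point gives a linear system:
  4a + 2b + c = 24
  25a + 5b + c = 144
  49a + 7b + c = 274
Solving the system yields a = 5, b = 5, c = -6.
So P(n) = 5n² + 5n - 6.
The coefficient of n is 5.

5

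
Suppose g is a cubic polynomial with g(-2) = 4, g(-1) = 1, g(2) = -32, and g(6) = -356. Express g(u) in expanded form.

Write g(u) = au^3 + bu^2 + cu + d. Substituting each data point gives a linear system:
  -8a + 4b - 2c + d = 4
  -a + b - c + d = 1
  8a + 4b + 2c + d = -32
  216a + 36b + 6c + d = -356
Solving the system yields a = -1, b = -3, c = -5, d = -2.
So g(u) = -u^3 - 3u^2 - 5u - 2.
Check: g(-1) = 1. ✓

g(u) = -u^3 - 3u^2 - 5u - 2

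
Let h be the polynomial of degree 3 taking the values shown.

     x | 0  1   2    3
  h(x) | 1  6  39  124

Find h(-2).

Using the Lagrange interpolation formula with nodes 0, 1, 2, 3:
  L_0(x) = (x - 1)(x - 2)(x - 3) / -6
  L_1(x) = x(x - 2)(x - 3) / 2
  L_2(x) = x(x - 1)(x - 3) / -2
  L_3(x) = x(x - 1)(x - 2) / 6
Then h(x) = 1·L_0(x) + 6·L_1(x) + 39·L_2(x) + 124·L_3(x).
Expanding and collecting terms gives h(x) = 4x^3 + 2x^2 - x + 1.
Evaluating at x = -2: h(-2) = -21.

-21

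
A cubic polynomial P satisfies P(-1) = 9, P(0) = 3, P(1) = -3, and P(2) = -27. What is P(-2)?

Forward differences of the values at n = -1, 0, 1, 2:
  P  : 9  3  -3  -27
  Δ  : -6  -6  -24
  Δ^2: 0  -18
  Δ^3: -18
The third differences are constant, confirming degree 3.
Interpolating (Newton forward form) and evaluating at n = -2 gives P(-2) = 33.

33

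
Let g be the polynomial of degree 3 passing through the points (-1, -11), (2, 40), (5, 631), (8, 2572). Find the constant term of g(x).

Write g(x) = ax^3 + bx^2 + cx + d. Substituting each data point gives a linear system:
  -a + b - c + d = -11
  8a + 4b + 2c + d = 40
  125a + 25b + 5c + d = 631
  512a + 64b + 8c + d = 2572
Solving the system yields a = 5, b = 0, c = 2, d = -4.
So g(x) = 5x³ + 2x - 4.
The constant term is -4.

-4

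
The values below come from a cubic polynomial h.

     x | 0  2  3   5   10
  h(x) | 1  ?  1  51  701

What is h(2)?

The 4 known points determine the degree-3 polynomial uniquely.
Write h(x) = ax^3 + bx^2 + cx + d. Substituting each data point gives a linear system:
  d = 1
  27a + 9b + 3c + d = 1
  125a + 25b + 5c + d = 51
  1000a + 100b + 10c + d = 701
Solving the system yields a = 1, b = -3, c = 0, d = 1.
So h(x) = x³ - 3x² + 1.
Then h(2) = -3.

-3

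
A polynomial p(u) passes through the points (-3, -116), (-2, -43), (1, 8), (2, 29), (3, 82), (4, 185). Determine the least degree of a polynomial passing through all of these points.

Divided differences on the nodes -3, -2, 1, 2, 3, 4:
  order 0: -116  -43  8  29  82  185
  order 1: 73  17  21  53  103
  order 2: -14  1  16  25
  order 3: 3  3  3
  order 4: 0  0
  order 5: 0
The order-3 divided differences are all 3 (nonzero) and every higher order vanishes, so the data lies on a polynomial of degree exactly 3.

3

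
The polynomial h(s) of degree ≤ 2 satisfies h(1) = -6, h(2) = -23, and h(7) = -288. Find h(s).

h(s) = -6s^2 + s - 1

Using the Lagrange interpolation formula with nodes 1, 2, 7:
  L_0(s) = (s - 2)(s - 7) / 6
  L_1(s) = (s - 1)(s - 7) / -5
  L_2(s) = (s - 1)(s - 2) / 30
Then h(s) = -6·L_0(s) - 23·L_1(s) - 288·L_2(s).
Expanding and collecting terms gives h(s) = -6s² + s - 1.
Check: h(7) = -288. ✓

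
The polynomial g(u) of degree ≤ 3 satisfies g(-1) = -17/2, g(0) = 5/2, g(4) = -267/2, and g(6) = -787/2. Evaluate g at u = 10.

-3075/2

Write g(u) = au^3 + bu^2 + cu + d. Substituting each data point gives a linear system:
  -a + b - c + d = -17/2
  d = 5/2
  64a + 16b + 4c + d = -267/2
  216a + 36b + 6c + d = -787/2
Solving the system yields a = -1, b = -6, c = 6, d = 5/2.
So g(u) = -u^3 - 6u^2 + 6u + 5/2.
Then g(10) = -3075/2.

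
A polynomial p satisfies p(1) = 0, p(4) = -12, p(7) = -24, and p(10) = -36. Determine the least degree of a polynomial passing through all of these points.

1

Forward differences of the values at u = 1, 4, 7, 10:
  p  : 0  -12  -24  -36
  Δ  : -12  -12  -12
  Δ^2: 0  0
  Δ^3: 0
The first differences are constant (-12) and nonzero, while all higher differences vanish, so the minimal degree is 1.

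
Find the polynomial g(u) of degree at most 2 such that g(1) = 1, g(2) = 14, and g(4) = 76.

Write g(u) = au^2 + bu + c. Substituting each data point gives a linear system:
  a + b + c = 1
  4a + 2b + c = 14
  16a + 4b + c = 76
Solving the system yields a = 6, b = -5, c = 0.
So g(u) = 6u^2 - 5u.
Check: g(1) = 1. ✓

g(u) = 6u^2 - 5u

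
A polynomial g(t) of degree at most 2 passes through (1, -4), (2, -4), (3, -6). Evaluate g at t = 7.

Forward differences of the values at t = 1, 2, 3:
  g  : -4  -4  -6
  Δ  : 0  -2
  Δ^2: -2
The second differences are constant, confirming degree 2.
Interpolating (Newton forward form) and evaluating at t = 7 gives g(7) = -34.

-34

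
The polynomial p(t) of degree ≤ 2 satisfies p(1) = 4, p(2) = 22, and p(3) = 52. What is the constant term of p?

-2

Write p(t) = at^2 + bt + c. Substituting each data point gives a linear system:
  a + b + c = 4
  4a + 2b + c = 22
  9a + 3b + c = 52
Solving the system yields a = 6, b = 0, c = -2.
So p(t) = 6t² - 2.
The constant term is -2.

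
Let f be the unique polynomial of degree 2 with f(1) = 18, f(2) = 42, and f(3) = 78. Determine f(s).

Write f(s) = as^2 + bs + c. Substituting each data point gives a linear system:
  a + b + c = 18
  4a + 2b + c = 42
  9a + 3b + c = 78
Solving the system yields a = 6, b = 6, c = 6.
So f(s) = 6s^2 + 6s + 6.
Check: f(2) = 42. ✓

f(s) = 6s^2 + 6s + 6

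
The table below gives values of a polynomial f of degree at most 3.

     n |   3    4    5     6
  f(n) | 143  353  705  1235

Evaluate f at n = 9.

4253

Write f(n) = an^3 + bn^2 + cn + d. Substituting each data point gives a linear system:
  27a + 9b + 3c + d = 143
  64a + 16b + 4c + d = 353
  125a + 25b + 5c + d = 705
  216a + 36b + 6c + d = 1235
Solving the system yields a = 6, b = -1, c = -5, d = 5.
So f(n) = 6n³ - n² - 5n + 5.
Then f(9) = 4253.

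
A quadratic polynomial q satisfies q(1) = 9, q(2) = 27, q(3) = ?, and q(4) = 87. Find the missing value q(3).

The 3 known points determine the degree-2 polynomial uniquely.
Write q(u) = au^2 + bu + c. Substituting each data point gives a linear system:
  a + b + c = 9
  4a + 2b + c = 27
  16a + 4b + c = 87
Solving the system yields a = 4, b = 6, c = -1.
So q(u) = 4u^2 + 6u - 1.
Then q(3) = 53.

53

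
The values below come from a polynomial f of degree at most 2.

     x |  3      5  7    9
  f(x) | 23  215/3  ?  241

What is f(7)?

On equispaced nodes a degree-2 polynomial has vanishing third forward difference, so
  - f(3) + 3·f(5) - 3·f(7) + f(9) = 0.
Substituting the known values and solving for f(7):
  -3·f(7) = -433
  f(7) = 433/3.

433/3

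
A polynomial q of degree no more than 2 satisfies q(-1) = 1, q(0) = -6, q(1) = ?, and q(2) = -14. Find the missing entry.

-11

On equispaced nodes a degree-2 polynomial has vanishing third forward difference, so
  - q(-1) + 3·q(0) - 3·q(1) + q(2) = 0.
Substituting the known values and solving for q(1):
  -3·q(1) = 33
  q(1) = -11.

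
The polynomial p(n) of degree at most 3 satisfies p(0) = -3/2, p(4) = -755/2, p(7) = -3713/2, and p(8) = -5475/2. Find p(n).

Write p(n) = an^3 + bn^2 + cn + d. Substituting each data point gives a linear system:
  d = -3/2
  64a + 16b + 4c + d = -755/2
  343a + 49b + 7c + d = -3713/2
  512a + 64b + 8c + d = -5475/2
Solving the system yields a = -5, b = -2, c = -6, d = -3/2.
So p(n) = -5n^3 - 2n^2 - 6n - 3/2.
Check: p(4) = -755/2. ✓

p(n) = -5n^3 - 2n^2 - 6n - 3/2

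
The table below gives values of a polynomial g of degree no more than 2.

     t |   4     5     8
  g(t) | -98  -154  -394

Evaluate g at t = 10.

Write g(t) = at^2 + bt + c. Substituting each data point gives a linear system:
  16a + 4b + c = -98
  25a + 5b + c = -154
  64a + 8b + c = -394
Solving the system yields a = -6, b = -2, c = 6.
So g(t) = -6t² - 2t + 6.
Then g(10) = -614.

-614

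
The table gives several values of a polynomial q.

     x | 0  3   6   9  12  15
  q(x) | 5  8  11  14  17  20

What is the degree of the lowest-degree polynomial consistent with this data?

1

Forward differences of the values at x = 0, 3, 6, 9, 12, 15:
  q  : 5  8  11  14  17  20
  Δ  : 3  3  3  3  3
  Δ^2: 0  0  0  0
  Δ^3: 0  0  0
  Δ^4: 0  0
  Δ^5: 0
The first differences are constant (3) and nonzero, while all higher differences vanish, so the minimal degree is 1.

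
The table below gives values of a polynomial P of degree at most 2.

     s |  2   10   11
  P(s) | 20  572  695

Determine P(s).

P(s) = 6s^2 - 3s + 2

Using the Lagrange interpolation formula with nodes 2, 10, 11:
  L_0(s) = (s - 10)(s - 11) / 72
  L_1(s) = (s - 2)(s - 11) / -8
  L_2(s) = (s - 2)(s - 10) / 9
Then P(s) = 20·L_0(s) + 572·L_1(s) + 695·L_2(s).
Expanding and collecting terms gives P(s) = 6s^2 - 3s + 2.
Check: P(11) = 695. ✓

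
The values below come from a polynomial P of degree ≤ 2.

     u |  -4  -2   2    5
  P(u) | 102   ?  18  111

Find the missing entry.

34

The 3 known points determine the degree-2 polynomial uniquely.
Write P(u) = au^2 + bu + c. Substituting each data point gives a linear system:
  16a - 4b + c = 102
  4a + 2b + c = 18
  25a + 5b + c = 111
Solving the system yields a = 5, b = -4, c = 6.
So P(u) = 5u^2 - 4u + 6.
Then P(-2) = 34.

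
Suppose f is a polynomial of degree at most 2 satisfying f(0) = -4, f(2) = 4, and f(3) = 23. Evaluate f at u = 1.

-5

Write f(u) = au^2 + bu + c. Substituting each data point gives a linear system:
  c = -4
  4a + 2b + c = 4
  9a + 3b + c = 23
Solving the system yields a = 5, b = -6, c = -4.
So f(u) = 5u^2 - 6u - 4.
Then f(1) = -5.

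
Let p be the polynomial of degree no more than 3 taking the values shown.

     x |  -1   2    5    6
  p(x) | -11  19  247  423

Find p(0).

-3

Write p(x) = ax^3 + bx^2 + cx + d. Substituting each data point gives a linear system:
  -a + b - c + d = -11
  8a + 4b + 2c + d = 19
  125a + 25b + 5c + d = 247
  216a + 36b + 6c + d = 423
Solving the system yields a = 2, b = -1, c = 5, d = -3.
So p(x) = 2x^3 - x^2 + 5x - 3.
Then p(0) = -3.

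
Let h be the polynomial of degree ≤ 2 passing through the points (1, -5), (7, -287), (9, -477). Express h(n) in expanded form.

Using the Lagrange interpolation formula with nodes 1, 7, 9:
  L_0(n) = (n - 7)(n - 9) / 48
  L_1(n) = (n - 1)(n - 9) / -12
  L_2(n) = (n - 1)(n - 7) / 16
Then h(n) = -5·L_0(n) - 287·L_1(n) - 477·L_2(n).
Expanding and collecting terms gives h(n) = -6n^2 + n.
Check: h(1) = -5. ✓

h(n) = -6n^2 + n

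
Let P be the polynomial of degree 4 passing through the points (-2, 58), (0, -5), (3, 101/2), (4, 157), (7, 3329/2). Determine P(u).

P(u) = u^4 - 3u^3 + 6u^2 + (1/2)u - 5

Using the Lagrange interpolation formula with nodes -2, 0, 3, 4, 7:
  L_0(u) = u(u - 3)(u - 4)(u - 7) / 540
  L_1(u) = (u + 2)(u - 3)(u - 4)(u - 7) / -168
  L_2(u) = (u + 2)u(u - 4)(u - 7) / 60
  L_3(u) = (u + 2)u(u - 3)(u - 7) / -72
  L_4(u) = (u + 2)u(u - 3)(u - 4) / 756
Then P(u) = 58·L_0(u) - 5·L_1(u) + 101/2·L_2(u) + 157·L_3(u) + 3329/2·L_4(u).
Expanding and collecting terms gives P(u) = u^4 - 3u^3 + 6u^2 + (1/2)u - 5.
Check: P(7) = 3329/2. ✓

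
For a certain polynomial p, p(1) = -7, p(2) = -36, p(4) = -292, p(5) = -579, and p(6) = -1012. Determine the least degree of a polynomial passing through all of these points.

3

Divided differences on the nodes 1, 2, 4, 5, 6:
  order 0: -7  -36  -292  -579  -1012
  order 1: -29  -128  -287  -433
  order 2: -33  -53  -73
  order 3: -5  -5
  order 4: 0
The order-3 divided differences are all -5 (nonzero) and every higher order vanishes, so the data lies on a polynomial of degree exactly 3.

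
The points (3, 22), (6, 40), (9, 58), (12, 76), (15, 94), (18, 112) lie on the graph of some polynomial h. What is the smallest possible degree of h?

Forward differences of the values at t = 3, 6, 9, 12, 15, 18:
  h  : 22  40  58  76  94  112
  Δ  : 18  18  18  18  18
  Δ^2: 0  0  0  0
  Δ^3: 0  0  0
  Δ^4: 0  0
  Δ^5: 0
The first differences are constant (18) and nonzero, while all higher differences vanish, so the minimal degree is 1.

1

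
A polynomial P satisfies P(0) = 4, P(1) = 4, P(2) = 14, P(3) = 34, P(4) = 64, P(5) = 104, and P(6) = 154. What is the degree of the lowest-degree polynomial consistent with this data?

Forward differences of the values at s = 0, 1, 2, 3, 4, 5, 6:
  P  : 4  4  14  34  64  104  154
  Δ  : 0  10  20  30  40  50
  Δ^2: 10  10  10  10  10
  Δ^3: 0  0  0  0
  Δ^4: 0  0  0
  Δ^5: 0  0
  Δ^6: 0
The second differences are constant (10) and nonzero, while all higher differences vanish, so the minimal degree is 2.

2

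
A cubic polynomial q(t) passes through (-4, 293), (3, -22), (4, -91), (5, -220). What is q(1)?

8

Write q(t) = at^3 + bt^2 + ct + d. Substituting each data point gives a linear system:
  -64a + 16b - 4c + d = 293
  27a + 9b + 3c + d = -22
  64a + 16b + 4c + d = -91
  125a + 25b + 5c + d = -220
Solving the system yields a = -3, b = 6, c = 0, d = 5.
So q(t) = -3t³ + 6t² + 5.
Then q(1) = 8.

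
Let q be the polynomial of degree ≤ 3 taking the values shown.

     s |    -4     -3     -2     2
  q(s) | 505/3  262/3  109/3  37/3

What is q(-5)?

856/3

Write q(s) = as^3 + bs^2 + cs + d. Substituting each data point gives a linear system:
  -64a + 16b - 4c + d = 505/3
  -27a + 9b - 3c + d = 262/3
  -8a + 4b - 2c + d = 109/3
  8a + 4b + 2c + d = 37/3
Solving the system yields a = -1, b = 6, c = -2, d = 1/3.
So q(s) = -s^3 + 6s^2 - 2s + 1/3.
Then q(-5) = 856/3.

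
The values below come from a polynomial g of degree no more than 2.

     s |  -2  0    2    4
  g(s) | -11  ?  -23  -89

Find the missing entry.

On equispaced nodes a degree-2 polynomial has vanishing third forward difference, so
  - g(-2) + 3·g(0) - 3·g(2) + g(4) = 0.
Substituting the known values and solving for g(0):
  3·g(0) = 9
  g(0) = 3.

3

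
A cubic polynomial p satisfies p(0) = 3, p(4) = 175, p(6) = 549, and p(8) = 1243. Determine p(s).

Write p(s) = as^3 + bs^2 + cs + d. Substituting each data point gives a linear system:
  d = 3
  64a + 16b + 4c + d = 175
  216a + 36b + 6c + d = 549
  512a + 64b + 8c + d = 1243
Solving the system yields a = 2, b = 4, c = -5, d = 3.
So p(s) = 2s^3 + 4s^2 - 5s + 3.
Check: p(8) = 1243. ✓

p(s) = 2s^3 + 4s^2 - 5s + 3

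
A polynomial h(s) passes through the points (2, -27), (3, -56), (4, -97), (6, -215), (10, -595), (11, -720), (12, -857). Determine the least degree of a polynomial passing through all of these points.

Divided differences on the nodes 2, 3, 4, 6, 10, 11, 12:
  order 0: -27  -56  -97  -215  -595  -720  -857
  order 1: -29  -41  -59  -95  -125  -137
  order 2: -6  -6  -6  -6  -6
  order 3: 0  0  0  0
  order 4: 0  0  0
  order 5: 0  0
  order 6: 0
The order-2 divided differences are all -6 (nonzero) and every higher order vanishes, so the data lies on a polynomial of degree exactly 2.

2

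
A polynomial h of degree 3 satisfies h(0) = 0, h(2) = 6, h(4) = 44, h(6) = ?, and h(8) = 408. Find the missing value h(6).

162

The 4 known points determine the degree-3 polynomial uniquely.
Write h(u) = au^3 + bu^2 + cu + d. Substituting each data point gives a linear system:
  d = 0
  8a + 4b + 2c + d = 6
  64a + 16b + 4c + d = 44
  512a + 64b + 8c + d = 408
Solving the system yields a = 1, b = -2, c = 3, d = 0.
So h(u) = u^3 - 2u^2 + 3u.
Then h(6) = 162.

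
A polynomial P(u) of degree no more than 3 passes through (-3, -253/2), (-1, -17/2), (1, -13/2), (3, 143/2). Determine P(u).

Write P(u) = au^3 + bu^2 + cu + d. Substituting each data point gives a linear system:
  -27a + 9b - 3c + d = -253/2
  -a + b - c + d = -17/2
  a + b + c + d = -13/2
  27a + 9b + 3c + d = 143/2
Solving the system yields a = 4, b = -5/2, c = -3, d = -5.
So P(u) = 4u^3 - (5/2)u^2 - 3u - 5.
Check: P(-3) = -253/2. ✓

P(u) = 4u^3 - (5/2)u^2 - 3u - 5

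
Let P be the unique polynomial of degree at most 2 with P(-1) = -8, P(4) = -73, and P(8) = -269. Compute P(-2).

Write P(x) = ax^2 + bx + c. Substituting each data point gives a linear system:
  a - b + c = -8
  16a + 4b + c = -73
  64a + 8b + c = -269
Solving the system yields a = -4, b = -1, c = -5.
So P(x) = -4x^2 - x - 5.
Then P(-2) = -19.

-19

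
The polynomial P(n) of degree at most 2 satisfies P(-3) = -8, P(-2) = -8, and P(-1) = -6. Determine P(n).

P(n) = n^2 + 5n - 2

Write P(n) = an^2 + bn + c. Substituting each data point gives a linear system:
  9a - 3b + c = -8
  4a - 2b + c = -8
  a - b + c = -6
Solving the system yields a = 1, b = 5, c = -2.
So P(n) = n² + 5n - 2.
Check: P(-3) = -8. ✓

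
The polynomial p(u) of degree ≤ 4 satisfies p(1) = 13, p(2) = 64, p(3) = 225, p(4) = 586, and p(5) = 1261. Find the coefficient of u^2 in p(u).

0

Write p(u) = au^4 + bu^3 + cu^2 + du + e. Substituting each data point gives a linear system:
  a + b + c + d + e = 13
  16a + 8b + 4c + 2d + e = 64
  81a + 27b + 9c + 3d + e = 225
  256a + 64b + 16c + 4d + e = 586
  625a + 125b + 25c + 5d + e = 1261
Solving the system yields a = 1, b = 5, c = 0, d = 1, e = 6.
So p(u) = u⁴ + 5u³ + u + 6.
The coefficient of u^2 is 0.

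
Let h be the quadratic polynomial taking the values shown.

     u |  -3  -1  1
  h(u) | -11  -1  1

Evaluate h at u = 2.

Using the Lagrange interpolation formula with nodes -3, -1, 1:
  L_0(u) = (u + 1)(u - 1) / 8
  L_1(u) = (u + 3)(u - 1) / -4
  L_2(u) = (u + 3)(u + 1) / 8
Then h(u) = -11·L_0(u) - 1·L_1(u) + 1·L_2(u).
Expanding and collecting terms gives h(u) = -u^2 + u + 1.
Evaluating at u = 2: h(2) = -1.

-1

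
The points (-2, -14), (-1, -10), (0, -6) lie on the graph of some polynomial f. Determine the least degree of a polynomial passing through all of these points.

1

Forward differences of the values at s = -2, -1, 0:
  f  : -14  -10  -6
  Δ  : 4  4
  Δ^2: 0
The first differences are constant (4) and nonzero, while all higher differences vanish, so the minimal degree is 1.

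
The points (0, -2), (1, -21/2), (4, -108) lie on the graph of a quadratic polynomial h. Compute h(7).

Using the Lagrange interpolation formula with nodes 0, 1, 4:
  L_0(x) = (x - 1)(x - 4) / 4
  L_1(x) = x(x - 4) / -3
  L_2(x) = x(x - 1) / 12
Then h(x) = -2·L_0(x) - 21/2·L_1(x) - 108·L_2(x).
Expanding and collecting terms gives h(x) = -6x^2 - (5/2)x - 2.
Evaluating at x = 7: h(7) = -627/2.

-627/2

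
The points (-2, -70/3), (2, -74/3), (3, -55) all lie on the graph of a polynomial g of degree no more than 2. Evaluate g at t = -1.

-17/3

Using the Lagrange interpolation formula with nodes -2, 2, 3:
  L_0(t) = (t - 2)(t - 3) / 20
  L_1(t) = (t + 2)(t - 3) / -4
  L_2(t) = (t + 2)(t - 2) / 5
Then g(t) = -70/3·L_0(t) - 74/3·L_1(t) - 55·L_2(t).
Expanding and collecting terms gives g(t) = -6t^2 - (1/3)t.
Evaluating at t = -1: g(-1) = -17/3.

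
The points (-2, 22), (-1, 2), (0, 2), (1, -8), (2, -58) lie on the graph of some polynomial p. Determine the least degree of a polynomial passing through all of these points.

Forward differences of the values at x = -2, -1, 0, 1, 2:
  p  : 22  2  2  -8  -58
  Δ  : -20  0  -10  -50
  Δ^2: 20  -10  -40
  Δ^3: -30  -30
  Δ^4: 0
The third differences are constant (-30) and nonzero, while all higher differences vanish, so the minimal degree is 3.

3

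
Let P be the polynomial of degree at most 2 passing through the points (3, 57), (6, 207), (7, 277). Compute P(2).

Using the Lagrange interpolation formula with nodes 3, 6, 7:
  L_0(n) = (n - 6)(n - 7) / 12
  L_1(n) = (n - 3)(n - 7) / -3
  L_2(n) = (n - 3)(n - 6) / 4
Then P(n) = 57·L_0(n) + 207·L_1(n) + 277·L_2(n).
Expanding and collecting terms gives P(n) = 5n^2 + 5n - 3.
Evaluating at n = 2: P(2) = 27.

27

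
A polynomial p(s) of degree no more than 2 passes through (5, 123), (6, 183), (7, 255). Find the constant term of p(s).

Write p(s) = as^2 + bs + c. Substituting each data point gives a linear system:
  25a + 5b + c = 123
  36a + 6b + c = 183
  49a + 7b + c = 255
Solving the system yields a = 6, b = -6, c = 3.
So p(s) = 6s² - 6s + 3.
The constant term is 3.

3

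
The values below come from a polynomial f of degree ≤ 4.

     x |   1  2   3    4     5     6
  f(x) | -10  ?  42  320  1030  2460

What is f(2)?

-20

On equispaced nodes a degree-4 polynomial has vanishing fifth forward difference, so
  - f(1) + 5·f(2) - 10·f(3) + 10·f(4) - 5·f(5) + f(6) = 0.
Substituting the known values and solving for f(2):
  5·f(2) = -100
  f(2) = -20.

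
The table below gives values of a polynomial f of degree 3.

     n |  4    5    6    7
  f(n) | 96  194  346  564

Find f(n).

f(n) = 2n^3 - 3n^2 + 3n + 4

Using the Lagrange interpolation formula with nodes 4, 5, 6, 7:
  L_0(n) = (n - 5)(n - 6)(n - 7) / -6
  L_1(n) = (n - 4)(n - 6)(n - 7) / 2
  L_2(n) = (n - 4)(n - 5)(n - 7) / -2
  L_3(n) = (n - 4)(n - 5)(n - 6) / 6
Then f(n) = 96·L_0(n) + 194·L_1(n) + 346·L_2(n) + 564·L_3(n).
Expanding and collecting terms gives f(n) = 2n^3 - 3n^2 + 3n + 4.
Check: f(4) = 96. ✓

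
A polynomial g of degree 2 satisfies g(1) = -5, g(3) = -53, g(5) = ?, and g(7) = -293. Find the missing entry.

-149

On equispaced nodes a degree-2 polynomial has vanishing third forward difference, so
  - g(1) + 3·g(3) - 3·g(5) + g(7) = 0.
Substituting the known values and solving for g(5):
  -3·g(5) = 447
  g(5) = -149.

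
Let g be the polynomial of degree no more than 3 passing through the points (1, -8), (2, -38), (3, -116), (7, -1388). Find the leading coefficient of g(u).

-4

Write g(u) = au^3 + bu^2 + cu + d. Substituting each data point gives a linear system:
  a + b + c + d = -8
  8a + 4b + 2c + d = -38
  27a + 9b + 3c + d = -116
  343a + 49b + 7c + d = -1388
Solving the system yields a = -4, b = 0, c = -2, d = -2.
So g(u) = -4u^3 - 2u - 2.
The leading coefficient is -4.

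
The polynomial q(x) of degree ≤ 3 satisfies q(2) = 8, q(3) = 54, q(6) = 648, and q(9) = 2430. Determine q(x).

q(x) = 4x^3 - 6x^2

Using the Lagrange interpolation formula with nodes 2, 3, 6, 9:
  L_0(x) = (x - 3)(x - 6)(x - 9) / -28
  L_1(x) = (x - 2)(x - 6)(x - 9) / 18
  L_2(x) = (x - 2)(x - 3)(x - 9) / -36
  L_3(x) = (x - 2)(x - 3)(x - 6) / 126
Then q(x) = 8·L_0(x) + 54·L_1(x) + 648·L_2(x) + 2430·L_3(x).
Expanding and collecting terms gives q(x) = 4x^3 - 6x^2.
Check: q(2) = 8. ✓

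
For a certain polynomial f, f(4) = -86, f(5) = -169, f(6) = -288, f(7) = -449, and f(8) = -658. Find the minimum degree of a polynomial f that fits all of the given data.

3

Forward differences of the values at u = 4, 5, 6, 7, 8:
  f  : -86  -169  -288  -449  -658
  Δ  : -83  -119  -161  -209
  Δ^2: -36  -42  -48
  Δ^3: -6  -6
  Δ^4: 0
The third differences are constant (-6) and nonzero, while all higher differences vanish, so the minimal degree is 3.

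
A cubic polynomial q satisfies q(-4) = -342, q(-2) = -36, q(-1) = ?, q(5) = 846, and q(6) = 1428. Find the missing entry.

The 4 known points determine the degree-3 polynomial uniquely.
Write q(u) = au^3 + bu^2 + cu + d. Substituting each data point gives a linear system:
  -64a + 16b - 4c + d = -342
  -8a + 4b - 2c + d = -36
  125a + 25b + 5c + d = 846
  216a + 36b + 6c + d = 1428
Solving the system yields a = 6, b = 3, c = 3, d = 6.
So q(u) = 6u^3 + 3u^2 + 3u + 6.
Then q(-1) = 0.

0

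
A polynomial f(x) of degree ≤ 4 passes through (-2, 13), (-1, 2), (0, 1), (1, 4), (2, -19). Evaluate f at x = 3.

-122

Using the Lagrange interpolation formula with nodes -2, -1, 0, 1, 2:
  L_0(x) = (x + 1)x(x - 1)(x - 2) / 24
  L_1(x) = (x + 2)x(x - 1)(x - 2) / -6
  L_2(x) = (x + 2)(x + 1)(x - 1)(x - 2) / 4
  L_3(x) = (x + 2)(x + 1)x(x - 2) / -6
  L_4(x) = (x + 2)(x + 1)x(x - 1) / 24
Then f(x) = 13·L_0(x) + 2·L_1(x) + 1·L_2(x) + 4·L_3(x) - 19·L_4(x).
Expanding and collecting terms gives f(x) = -x^4 - 3x^3 + 3x^2 + 4x + 1.
Evaluating at x = 3: f(3) = -122.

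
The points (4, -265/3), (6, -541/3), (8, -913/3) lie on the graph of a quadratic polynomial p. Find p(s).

Write p(s) = as^2 + bs + c. Substituting each data point gives a linear system:
  16a + 4b + c = -265/3
  36a + 6b + c = -541/3
  64a + 8b + c = -913/3
Solving the system yields a = -4, b = -6, c = -1/3.
So p(s) = -4s² - 6s - 1/3.
Check: p(6) = -541/3. ✓

p(s) = -4s^2 - 6s - 1/3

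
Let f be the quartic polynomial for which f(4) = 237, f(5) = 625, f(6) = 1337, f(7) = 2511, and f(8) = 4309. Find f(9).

Write f(x) = ax^4 + bx^3 + cx^2 + dx + e. Substituting each data point gives a linear system:
  256a + 64b + 16c + 4d + e = 237
  625a + 125b + 25c + 5d + e = 625
  1296a + 216b + 36c + 6d + e = 1337
  2401a + 343b + 49c + 7d + e = 2511
  4096a + 512b + 64c + 8d + e = 4309
Solving the system yields a = 1, b = 1, c = -4, d = -6, e = 5.
So f(x) = x⁴ + x³ - 4x² - 6x + 5.
Then f(9) = 6917.

6917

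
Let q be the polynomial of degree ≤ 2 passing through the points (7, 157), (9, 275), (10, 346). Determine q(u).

q(u) = 4u^2 - 5u - 4

Using the Lagrange interpolation formula with nodes 7, 9, 10:
  L_0(u) = (u - 9)(u - 10) / 6
  L_1(u) = (u - 7)(u - 10) / -2
  L_2(u) = (u - 7)(u - 9) / 3
Then q(u) = 157·L_0(u) + 275·L_1(u) + 346·L_2(u).
Expanding and collecting terms gives q(u) = 4u² - 5u - 4.
Check: q(9) = 275. ✓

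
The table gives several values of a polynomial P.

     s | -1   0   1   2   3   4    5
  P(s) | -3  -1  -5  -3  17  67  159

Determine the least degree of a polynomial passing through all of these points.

3

Forward differences of the values at s = -1, 0, 1, 2, 3, 4, 5:
  P  : -3  -1  -5  -3  17  67  159
  Δ  : 2  -4  2  20  50  92
  Δ^2: -6  6  18  30  42
  Δ^3: 12  12  12  12
  Δ^4: 0  0  0
  Δ^5: 0  0
  Δ^6: 0
The third differences are constant (12) and nonzero, while all higher differences vanish, so the minimal degree is 3.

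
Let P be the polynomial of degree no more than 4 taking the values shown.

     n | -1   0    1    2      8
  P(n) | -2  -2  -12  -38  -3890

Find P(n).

P(n) = -n^4 + n^3 - 4n^2 - 6n - 2

Using the Lagrange interpolation formula with nodes -1, 0, 1, 2, 8:
  L_0(n) = n(n - 1)(n - 2)(n - 8) / 54
  L_1(n) = (n + 1)(n - 1)(n - 2)(n - 8) / -16
  L_2(n) = (n + 1)n(n - 2)(n - 8) / 14
  L_3(n) = (n + 1)n(n - 1)(n - 8) / -36
  L_4(n) = (n + 1)n(n - 1)(n - 2) / 3024
Then P(n) = -2·L_0(n) - 2·L_1(n) - 12·L_2(n) - 38·L_3(n) - 3890·L_4(n).
Expanding and collecting terms gives P(n) = -n^4 + n^3 - 4n^2 - 6n - 2.
Check: P(2) = -38. ✓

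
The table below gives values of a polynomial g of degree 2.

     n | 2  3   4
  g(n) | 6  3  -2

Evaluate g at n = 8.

-42

Using the Lagrange interpolation formula with nodes 2, 3, 4:
  L_0(n) = (n - 3)(n - 4) / 2
  L_1(n) = (n - 2)(n - 4) / -1
  L_2(n) = (n - 2)(n - 3) / 2
Then g(n) = 6·L_0(n) + 3·L_1(n) - 2·L_2(n).
Expanding and collecting terms gives g(n) = -n^2 + 2n + 6.
Evaluating at n = 8: g(8) = -42.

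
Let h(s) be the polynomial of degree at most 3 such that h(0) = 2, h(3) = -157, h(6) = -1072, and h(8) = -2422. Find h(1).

-7

Using the Lagrange interpolation formula with nodes 0, 3, 6, 8:
  L_0(s) = (s - 3)(s - 6)(s - 8) / -144
  L_1(s) = s(s - 6)(s - 8) / 45
  L_2(s) = s(s - 3)(s - 8) / -36
  L_3(s) = s(s - 3)(s - 6) / 80
Then h(s) = 2·L_0(s) - 157·L_1(s) - 1072·L_2(s) - 2422·L_3(s).
Expanding and collecting terms gives h(s) = -4s³ - 6s² + s + 2.
Evaluating at s = 1: h(1) = -7.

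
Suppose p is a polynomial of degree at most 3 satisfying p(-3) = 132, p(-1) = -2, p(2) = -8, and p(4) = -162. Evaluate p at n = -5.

594

Write p(n) = an^3 + bn^2 + cn + d. Substituting each data point gives a linear system:
  -27a + 9b - 3c + d = 132
  -a + b - c + d = -2
  8a + 4b + 2c + d = -8
  64a + 16b + 4c + d = -162
Solving the system yields a = -4, b = 5, c = 5, d = -6.
So p(n) = -4n^3 + 5n^2 + 5n - 6.
Then p(-5) = 594.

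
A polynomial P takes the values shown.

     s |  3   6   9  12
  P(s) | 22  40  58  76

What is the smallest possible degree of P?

Forward differences of the values at s = 3, 6, 9, 12:
  P  : 22  40  58  76
  Δ  : 18  18  18
  Δ^2: 0  0
  Δ^3: 0
The first differences are constant (18) and nonzero, while all higher differences vanish, so the minimal degree is 1.

1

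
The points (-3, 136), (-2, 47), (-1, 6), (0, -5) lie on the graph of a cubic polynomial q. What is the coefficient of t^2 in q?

Write q(t) = at^3 + bt^2 + ct + d. Substituting each data point gives a linear system:
  -27a + 9b - 3c + d = 136
  -8a + 4b - 2c + d = 47
  -a + b - c + d = 6
  d = -5
Solving the system yields a = -3, b = 6, c = -2, d = -5.
So q(t) = -3t^3 + 6t^2 - 2t - 5.
The coefficient of t^2 is 6.

6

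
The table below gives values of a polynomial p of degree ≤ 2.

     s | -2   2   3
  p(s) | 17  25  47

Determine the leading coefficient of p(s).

4

Write p(s) = as^2 + bs + c. Substituting each data point gives a linear system:
  4a - 2b + c = 17
  4a + 2b + c = 25
  9a + 3b + c = 47
Solving the system yields a = 4, b = 2, c = 5.
So p(s) = 4s^2 + 2s + 5.
The leading coefficient is 4.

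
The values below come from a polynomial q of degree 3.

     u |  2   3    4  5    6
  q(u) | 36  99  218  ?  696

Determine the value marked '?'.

The 4 known points determine the degree-3 polynomial uniquely.
Write q(u) = au^3 + bu^2 + cu + d. Substituting each data point gives a linear system:
  8a + 4b + 2c + d = 36
  27a + 9b + 3c + d = 99
  64a + 16b + 4c + d = 218
  216a + 36b + 6c + d = 696
Solving the system yields a = 3, b = 1, c = 1, d = 6.
So q(u) = 3u^3 + u^2 + u + 6.
Then q(5) = 411.

411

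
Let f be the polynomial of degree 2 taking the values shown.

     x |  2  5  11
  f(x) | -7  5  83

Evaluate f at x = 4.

Write f(x) = ax^2 + bx + c. Substituting each data point gives a linear system:
  4a + 2b + c = -7
  25a + 5b + c = 5
  121a + 11b + c = 83
Solving the system yields a = 1, b = -3, c = -5.
So f(x) = x² - 3x - 5.
Then f(4) = -1.

-1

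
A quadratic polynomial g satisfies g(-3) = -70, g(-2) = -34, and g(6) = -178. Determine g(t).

Write g(t) = at^2 + bt + c. Substituting each data point gives a linear system:
  9a - 3b + c = -70
  4a - 2b + c = -34
  36a + 6b + c = -178
Solving the system yields a = -6, b = 6, c = 2.
So g(t) = -6t^2 + 6t + 2.
Check: g(6) = -178. ✓

g(t) = -6t^2 + 6t + 2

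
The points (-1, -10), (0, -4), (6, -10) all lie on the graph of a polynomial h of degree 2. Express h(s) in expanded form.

h(s) = -s^2 + 5s - 4

Write h(s) = as^2 + bs + c. Substituting each data point gives a linear system:
  a - b + c = -10
  c = -4
  36a + 6b + c = -10
Solving the system yields a = -1, b = 5, c = -4.
So h(s) = -s^2 + 5s - 4.
Check: h(0) = -4. ✓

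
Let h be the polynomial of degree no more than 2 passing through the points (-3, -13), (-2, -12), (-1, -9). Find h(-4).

Forward differences of the values at u = -3, -2, -1:
  h  : -13  -12  -9
  Δ  : 1  3
  Δ^2: 2
The second differences are constant, confirming degree 2.
Interpolating (Newton forward form) and evaluating at u = -4 gives h(-4) = -12.

-12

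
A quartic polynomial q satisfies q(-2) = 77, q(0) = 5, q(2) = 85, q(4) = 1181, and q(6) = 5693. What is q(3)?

392

Using the Lagrange interpolation formula with nodes -2, 0, 2, 4, 6:
  L_0(x) = x(x - 2)(x - 4)(x - 6) / 384
  L_1(x) = (x + 2)(x - 2)(x - 4)(x - 6) / -96
  L_2(x) = (x + 2)x(x - 4)(x - 6) / 64
  L_3(x) = (x + 2)x(x - 2)(x - 6) / -96
  L_4(x) = (x + 2)x(x - 2)(x - 4) / 384
Then q(x) = 77·L_0(x) + 5·L_1(x) + 85·L_2(x) + 1181·L_3(x) + 5693·L_4(x).
Expanding and collecting terms gives q(x) = 4x^4 + 2x^3 + 3x^2 - 6x + 5.
Evaluating at x = 3: q(3) = 392.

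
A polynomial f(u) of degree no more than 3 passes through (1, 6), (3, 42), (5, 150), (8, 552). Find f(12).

1788

Using the Lagrange interpolation formula with nodes 1, 3, 5, 8:
  L_0(u) = (u - 3)(u - 5)(u - 8) / -56
  L_1(u) = (u - 1)(u - 5)(u - 8) / 20
  L_2(u) = (u - 1)(u - 3)(u - 8) / -24
  L_3(u) = (u - 1)(u - 3)(u - 5) / 105
Then f(u) = 6·L_0(u) + 42·L_1(u) + 150·L_2(u) + 552·L_3(u).
Expanding and collecting terms gives f(u) = u^3 + 5u.
Evaluating at u = 12: f(12) = 1788.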